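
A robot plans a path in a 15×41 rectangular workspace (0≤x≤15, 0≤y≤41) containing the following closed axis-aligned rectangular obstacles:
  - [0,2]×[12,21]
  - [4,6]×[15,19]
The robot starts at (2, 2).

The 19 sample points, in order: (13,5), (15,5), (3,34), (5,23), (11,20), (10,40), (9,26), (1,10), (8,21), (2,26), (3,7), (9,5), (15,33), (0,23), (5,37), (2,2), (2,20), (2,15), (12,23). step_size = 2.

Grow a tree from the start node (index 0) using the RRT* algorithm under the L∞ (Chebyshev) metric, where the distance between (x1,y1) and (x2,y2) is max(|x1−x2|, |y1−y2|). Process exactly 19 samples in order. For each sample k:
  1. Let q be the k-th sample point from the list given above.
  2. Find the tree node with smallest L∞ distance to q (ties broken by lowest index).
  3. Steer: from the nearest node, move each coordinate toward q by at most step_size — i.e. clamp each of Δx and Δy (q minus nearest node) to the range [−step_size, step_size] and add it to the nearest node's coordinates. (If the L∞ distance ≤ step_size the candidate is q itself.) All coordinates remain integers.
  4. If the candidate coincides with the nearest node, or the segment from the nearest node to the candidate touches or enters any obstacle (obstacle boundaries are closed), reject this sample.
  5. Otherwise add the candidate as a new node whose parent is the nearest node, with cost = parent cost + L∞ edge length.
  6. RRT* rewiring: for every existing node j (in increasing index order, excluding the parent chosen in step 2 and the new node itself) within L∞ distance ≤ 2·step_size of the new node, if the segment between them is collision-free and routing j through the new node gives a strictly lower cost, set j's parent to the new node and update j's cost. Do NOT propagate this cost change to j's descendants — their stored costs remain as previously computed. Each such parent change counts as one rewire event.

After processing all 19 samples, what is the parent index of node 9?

Parent of node 9: 7

1. q=(13,5) nearest=0 d=11 new=(4,4) → add node 1 parent=0 cost=2
2. q=(15,5) nearest=1 d=11 new=(6,5) → add node 2 parent=1 cost=4
3. q=(3,34) nearest=2 d=29 new=(4,7) → add node 3 parent=2 cost=6
4. q=(5,23) nearest=3 d=16 new=(5,9) → add node 4 parent=3 cost=8
5. q=(11,20) nearest=4 d=11 new=(7,11) → add node 5 parent=4 cost=10
6. q=(10,40) nearest=5 d=29 new=(9,13) → add node 6 parent=5 cost=12
7. q=(9,26) nearest=6 d=13 new=(9,15) → add node 7 parent=6 cost=14
8. q=(1,10) nearest=3 d=3 new=(2,9) → add node 8 parent=3 cost=8
9. q=(8,21) nearest=7 d=6 new=(8,17) → add node 9 parent=7 cost=16
10. q=(2,26) nearest=9 d=9 new=(6,19) → blocked by [4,6]×[15,19], reject
11. q=(3,7) nearest=3 d=1 new=(3,7) → add node 10 parent=3 cost=7
12. q=(9,5) nearest=2 d=3 new=(8,5) → add node 11 parent=2 cost=6
13. q=(15,33) nearest=9 d=16 new=(10,19) → add node 12 parent=9 cost=18
14. q=(0,23) nearest=9 d=8 new=(6,19) → blocked by [4,6]×[15,19], reject
15. q=(5,37) nearest=12 d=18 new=(8,21) → add node 13 parent=12 cost=20
16. q=(2,2) nearest=0 d=0 → coincident, reject
17. q=(2,20) nearest=9 d=6 new=(6,19) → blocked by [4,6]×[15,19], reject
18. q=(2,15) nearest=5 d=5 new=(5,13) → add node 14 parent=5 cost=12
19. q=(12,23) nearest=12 d=4 new=(12,21) → add node 15 parent=12 cost=20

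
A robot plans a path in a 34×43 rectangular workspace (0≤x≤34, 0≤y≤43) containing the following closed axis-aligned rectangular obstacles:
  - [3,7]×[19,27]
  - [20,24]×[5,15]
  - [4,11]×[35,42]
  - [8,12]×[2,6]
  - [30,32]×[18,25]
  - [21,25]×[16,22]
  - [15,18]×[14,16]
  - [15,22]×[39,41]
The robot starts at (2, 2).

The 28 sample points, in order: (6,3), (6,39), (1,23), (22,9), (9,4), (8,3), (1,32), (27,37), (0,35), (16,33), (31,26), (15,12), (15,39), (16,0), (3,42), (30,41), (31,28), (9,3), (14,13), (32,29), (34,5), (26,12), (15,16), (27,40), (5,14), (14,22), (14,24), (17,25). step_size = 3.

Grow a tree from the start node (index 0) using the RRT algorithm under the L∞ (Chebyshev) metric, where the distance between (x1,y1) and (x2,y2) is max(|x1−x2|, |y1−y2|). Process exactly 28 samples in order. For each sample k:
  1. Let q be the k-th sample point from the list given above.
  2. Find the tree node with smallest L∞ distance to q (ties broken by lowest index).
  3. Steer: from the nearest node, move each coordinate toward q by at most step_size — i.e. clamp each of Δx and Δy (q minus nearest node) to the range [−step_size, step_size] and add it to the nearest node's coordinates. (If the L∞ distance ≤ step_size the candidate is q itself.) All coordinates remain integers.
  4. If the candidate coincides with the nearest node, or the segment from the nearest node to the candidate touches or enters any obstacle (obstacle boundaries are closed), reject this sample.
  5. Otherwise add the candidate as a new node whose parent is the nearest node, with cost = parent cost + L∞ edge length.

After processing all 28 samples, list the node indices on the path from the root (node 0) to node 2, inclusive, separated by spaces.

1. q=(6,3) nearest=0 d=4 new=(5,3) → add node 1 parent=0 cost=3
2. q=(6,39) nearest=1 d=36 new=(6,6) → add node 2 parent=1 cost=6
3. q=(1,23) nearest=2 d=17 new=(3,9) → add node 3 parent=2 cost=9
4. q=(22,9) nearest=2 d=16 new=(9,9) → add node 4 parent=2 cost=9
5. q=(9,4) nearest=2 d=3 new=(9,4) → blocked by [8,12]×[2,6], reject
6. q=(8,3) nearest=1 d=3 new=(8,3) → blocked by [8,12]×[2,6], reject
7. q=(1,32) nearest=3 d=23 new=(1,12) → add node 5 parent=3 cost=12
8. q=(27,37) nearest=5 d=26 new=(4,15) → add node 6 parent=5 cost=15
9. q=(0,35) nearest=6 d=20 new=(1,18) → add node 7 parent=6 cost=18
10. q=(16,33) nearest=7 d=15 new=(4,21) → blocked by [3,7]×[19,27], reject
11. q=(31,26) nearest=4 d=22 new=(12,12) → add node 8 parent=4 cost=12
12. q=(15,12) nearest=8 d=3 new=(15,12) → add node 9 parent=8 cost=15
13. q=(15,39) nearest=7 d=21 new=(4,21) → blocked by [3,7]×[19,27], reject
14. q=(16,0) nearest=4 d=9 new=(12,6) → blocked by [8,12]×[2,6], reject
15. q=(3,42) nearest=7 d=24 new=(3,21) → blocked by [3,7]×[19,27], reject
16. q=(30,41) nearest=6 d=26 new=(7,18) → add node 10 parent=6 cost=18
17. q=(31,28) nearest=9 d=16 new=(18,15) → blocked by [15,18]×[14,16], reject
18. q=(9,3) nearest=2 d=3 new=(9,3) → blocked by [8,12]×[2,6], reject
19. q=(14,13) nearest=9 d=1 new=(14,13) → add node 11 parent=9 cost=16
20. q=(32,29) nearest=9 d=17 new=(18,15) → blocked by [15,18]×[14,16], reject
21. q=(34,5) nearest=9 d=19 new=(18,9) → add node 12 parent=9 cost=18
22. q=(26,12) nearest=12 d=8 new=(21,12) → blocked by [20,24]×[5,15], reject
23. q=(15,16) nearest=11 d=3 new=(15,16) → blocked by [15,18]×[14,16], reject
24. q=(27,40) nearest=10 d=22 new=(10,21) → add node 13 parent=10 cost=21
25. q=(5,14) nearest=6 d=1 new=(5,14) → add node 14 parent=6 cost=16
26. q=(14,22) nearest=13 d=4 new=(13,22) → add node 15 parent=13 cost=24
27. q=(14,24) nearest=15 d=2 new=(14,24) → add node 16 parent=15 cost=26
28. q=(17,25) nearest=16 d=3 new=(17,25) → add node 17 parent=16 cost=29

Path: 0 1 2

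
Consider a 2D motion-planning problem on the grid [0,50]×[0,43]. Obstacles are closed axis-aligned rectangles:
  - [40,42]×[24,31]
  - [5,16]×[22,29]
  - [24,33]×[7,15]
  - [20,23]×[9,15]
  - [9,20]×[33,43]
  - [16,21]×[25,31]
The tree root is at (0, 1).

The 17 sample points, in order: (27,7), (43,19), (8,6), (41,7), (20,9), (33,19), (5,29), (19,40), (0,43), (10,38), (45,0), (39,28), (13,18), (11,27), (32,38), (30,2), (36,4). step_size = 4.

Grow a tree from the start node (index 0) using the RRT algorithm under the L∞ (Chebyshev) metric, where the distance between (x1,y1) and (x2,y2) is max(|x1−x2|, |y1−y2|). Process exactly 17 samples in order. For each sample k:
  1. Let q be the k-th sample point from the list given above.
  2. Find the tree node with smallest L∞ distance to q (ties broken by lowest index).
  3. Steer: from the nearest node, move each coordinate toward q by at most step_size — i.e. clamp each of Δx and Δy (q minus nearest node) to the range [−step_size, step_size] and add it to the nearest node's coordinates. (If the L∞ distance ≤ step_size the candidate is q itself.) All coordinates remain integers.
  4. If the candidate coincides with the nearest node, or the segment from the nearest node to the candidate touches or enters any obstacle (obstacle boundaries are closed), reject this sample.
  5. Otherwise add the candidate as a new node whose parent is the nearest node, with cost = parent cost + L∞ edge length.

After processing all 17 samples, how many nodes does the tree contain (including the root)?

1. q=(27,7) nearest=0 d=27 new=(4,5) → add node 1 parent=0 cost=4
2. q=(43,19) nearest=1 d=39 new=(8,9) → add node 2 parent=1 cost=8
3. q=(8,6) nearest=2 d=3 new=(8,6) → add node 3 parent=2 cost=11
4. q=(41,7) nearest=2 d=33 new=(12,7) → add node 4 parent=2 cost=12
5. q=(20,9) nearest=4 d=8 new=(16,9) → add node 5 parent=4 cost=16
6. q=(33,19) nearest=5 d=17 new=(20,13) → blocked by [20,23]×[9,15], reject
7. q=(5,29) nearest=2 d=20 new=(5,13) → add node 6 parent=2 cost=12
8. q=(19,40) nearest=6 d=27 new=(9,17) → add node 7 parent=6 cost=16
9. q=(0,43) nearest=7 d=26 new=(5,21) → add node 8 parent=7 cost=20
10. q=(10,38) nearest=8 d=17 new=(9,25) → blocked by [5,16]×[22,29], reject
11. q=(45,0) nearest=5 d=29 new=(20,5) → add node 9 parent=5 cost=20
12. q=(39,28) nearest=5 d=23 new=(20,13) → blocked by [20,23]×[9,15], reject
13. q=(13,18) nearest=7 d=4 new=(13,18) → add node 10 parent=7 cost=20
14. q=(11,27) nearest=8 d=6 new=(9,25) → blocked by [5,16]×[22,29], reject
15. q=(32,38) nearest=10 d=20 new=(17,22) → add node 11 parent=10 cost=24
16. q=(30,2) nearest=9 d=10 new=(24,2) → add node 12 parent=9 cost=24
17. q=(36,4) nearest=12 d=12 new=(28,4) → add node 13 parent=12 cost=28

Node count: 14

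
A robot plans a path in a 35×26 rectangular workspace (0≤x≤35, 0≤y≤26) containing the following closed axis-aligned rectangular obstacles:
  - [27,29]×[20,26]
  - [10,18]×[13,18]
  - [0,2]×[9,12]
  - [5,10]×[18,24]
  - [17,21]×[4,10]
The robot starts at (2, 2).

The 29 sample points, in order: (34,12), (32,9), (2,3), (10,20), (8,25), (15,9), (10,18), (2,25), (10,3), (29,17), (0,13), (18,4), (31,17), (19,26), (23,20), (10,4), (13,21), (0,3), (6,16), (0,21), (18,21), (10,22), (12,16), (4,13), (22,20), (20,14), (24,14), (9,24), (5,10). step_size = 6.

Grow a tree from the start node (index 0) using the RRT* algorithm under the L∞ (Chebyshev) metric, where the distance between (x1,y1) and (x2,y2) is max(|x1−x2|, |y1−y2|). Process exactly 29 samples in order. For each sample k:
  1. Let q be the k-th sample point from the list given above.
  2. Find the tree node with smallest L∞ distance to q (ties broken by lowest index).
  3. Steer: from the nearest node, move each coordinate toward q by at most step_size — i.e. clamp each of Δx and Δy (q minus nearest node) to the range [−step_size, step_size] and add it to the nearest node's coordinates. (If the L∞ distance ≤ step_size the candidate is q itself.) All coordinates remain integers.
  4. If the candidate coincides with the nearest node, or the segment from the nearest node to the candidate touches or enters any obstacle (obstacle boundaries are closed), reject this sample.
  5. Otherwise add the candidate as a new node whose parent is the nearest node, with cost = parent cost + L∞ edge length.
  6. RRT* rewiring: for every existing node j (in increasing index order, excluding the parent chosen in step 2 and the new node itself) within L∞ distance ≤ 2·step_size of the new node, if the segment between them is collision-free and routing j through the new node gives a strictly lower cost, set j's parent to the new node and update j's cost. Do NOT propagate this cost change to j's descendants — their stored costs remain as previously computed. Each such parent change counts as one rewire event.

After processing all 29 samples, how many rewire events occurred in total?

1. q=(34,12) nearest=0 d=32 new=(8,8) → add node 1 parent=0 cost=6
2. q=(32,9) nearest=1 d=24 new=(14,9) → add node 2 parent=1 cost=12
3. q=(2,3) nearest=0 d=1 new=(2,3) → add node 3 parent=0 cost=1
4. q=(10,20) nearest=2 d=11 new=(10,15) → blocked by [10,18]×[13,18], reject
5. q=(8,25) nearest=2 d=16 new=(8,15) → blocked by [10,18]×[13,18], reject
6. q=(15,9) nearest=2 d=1 new=(15,9) → add node 4 parent=2 cost=13
7. q=(10,18) nearest=2 d=9 new=(10,15) → blocked by [10,18]×[13,18], reject
8. q=(2,25) nearest=2 d=16 new=(8,15) → blocked by [10,18]×[13,18], reject
9. q=(10,3) nearest=1 d=5 new=(10,3) → add node 5 parent=1 cost=11
10. q=(29,17) nearest=4 d=14 new=(21,15) → add node 6 parent=4 cost=19
11. q=(0,13) nearest=1 d=8 new=(2,13) → add node 7 parent=1 cost=12
12. q=(18,4) nearest=2 d=5 new=(18,4) → blocked by [17,21]×[4,10], reject
13. q=(31,17) nearest=6 d=10 new=(27,17) → add node 8 parent=6 cost=25
14. q=(19,26) nearest=8 d=9 new=(21,23) → add node 9 parent=8 cost=31
15. q=(23,20) nearest=9 d=3 new=(23,20) → add node 10 parent=9 cost=34
16. q=(10,4) nearest=5 d=1 new=(10,4) → add node 11 parent=5 cost=12
17. q=(13,21) nearest=6 d=8 new=(15,21) → blocked by [10,18]×[13,18], reject
18. q=(0,3) nearest=0 d=2 new=(0,3) → add node 12 parent=0 cost=2
19. q=(6,16) nearest=7 d=4 new=(6,16) → add node 13 parent=7 cost=16
20. q=(0,21) nearest=13 d=6 new=(0,21) → add node 14 parent=13 cost=22
21. q=(18,21) nearest=9 d=3 new=(18,21) → add node 15 parent=9 cost=34
22. q=(10,22) nearest=13 d=6 new=(10,22) → blocked by [5,10]×[18,24], reject
23. q=(12,16) nearest=13 d=6 new=(12,16) → blocked by [10,18]×[13,18], reject
24. q=(4,13) nearest=7 d=2 new=(4,13) → add node 16 parent=7 cost=14
25. q=(22,20) nearest=10 d=1 new=(22,20) → add node 17 parent=10 cost=35
26. q=(20,14) nearest=6 d=1 new=(20,14) → add node 18 parent=6 cost=20; rewire 9→18 (29<31); rewire 10→18 (26<34); rewire 15→18 (27<34); rewire 17→18 (26<35)
27. q=(24,14) nearest=6 d=3 new=(24,14) → add node 19 parent=6 cost=22
28. q=(9,24) nearest=13 d=8 new=(9,22) → blocked by [5,10]×[18,24], reject
29. q=(5,10) nearest=1 d=3 new=(5,10) → add node 20 parent=1 cost=9; rewire 13→20 (15<16); rewire 14→20 (20<22); rewire 16→20 (12<14)

Rewire events: 7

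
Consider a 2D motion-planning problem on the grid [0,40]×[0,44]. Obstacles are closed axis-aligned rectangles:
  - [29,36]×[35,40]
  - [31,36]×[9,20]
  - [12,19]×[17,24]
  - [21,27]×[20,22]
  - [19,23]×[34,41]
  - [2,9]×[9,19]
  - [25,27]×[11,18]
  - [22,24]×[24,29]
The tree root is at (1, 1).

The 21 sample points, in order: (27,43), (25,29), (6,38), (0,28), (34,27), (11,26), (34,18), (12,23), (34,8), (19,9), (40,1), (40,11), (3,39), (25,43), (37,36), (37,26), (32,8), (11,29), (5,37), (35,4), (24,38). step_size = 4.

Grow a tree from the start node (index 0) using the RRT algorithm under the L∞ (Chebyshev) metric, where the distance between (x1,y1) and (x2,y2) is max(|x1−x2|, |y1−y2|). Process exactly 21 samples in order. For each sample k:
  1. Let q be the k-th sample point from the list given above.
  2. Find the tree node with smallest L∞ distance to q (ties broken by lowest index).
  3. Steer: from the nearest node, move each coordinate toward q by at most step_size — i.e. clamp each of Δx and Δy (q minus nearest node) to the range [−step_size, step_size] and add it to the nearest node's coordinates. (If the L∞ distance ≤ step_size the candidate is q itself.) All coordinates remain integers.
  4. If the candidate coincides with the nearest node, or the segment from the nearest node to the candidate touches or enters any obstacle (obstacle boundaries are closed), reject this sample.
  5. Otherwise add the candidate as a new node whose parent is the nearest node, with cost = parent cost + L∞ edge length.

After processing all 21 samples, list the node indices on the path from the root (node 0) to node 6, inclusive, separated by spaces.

Path: 0 1 3 4 5 6

1. q=(27,43) nearest=0 d=42 new=(5,5) → add node 1 parent=0 cost=4
2. q=(25,29) nearest=1 d=24 new=(9,9) → blocked by [2,9]×[9,19], reject
3. q=(6,38) nearest=1 d=33 new=(6,9) → blocked by [2,9]×[9,19], reject
4. q=(0,28) nearest=1 d=23 new=(1,9) → add node 2 parent=1 cost=8
5. q=(34,27) nearest=1 d=29 new=(9,9) → blocked by [2,9]×[9,19], reject
6. q=(11,26) nearest=2 d=17 new=(5,13) → blocked by [2,9]×[9,19], reject
7. q=(34,18) nearest=1 d=29 new=(9,9) → blocked by [2,9]×[9,19], reject
8. q=(12,23) nearest=2 d=14 new=(5,13) → blocked by [2,9]×[9,19], reject
9. q=(34,8) nearest=1 d=29 new=(9,8) → add node 3 parent=1 cost=8
10. q=(19,9) nearest=3 d=10 new=(13,9) → add node 4 parent=3 cost=12
11. q=(40,1) nearest=4 d=27 new=(17,5) → add node 5 parent=4 cost=16
12. q=(40,11) nearest=5 d=23 new=(21,9) → add node 6 parent=5 cost=20
13. q=(3,39) nearest=2 d=30 new=(3,13) → blocked by [2,9]×[9,19], reject
14. q=(25,43) nearest=2 d=34 new=(5,13) → blocked by [2,9]×[9,19], reject
15. q=(37,36) nearest=4 d=27 new=(17,13) → add node 7 parent=4 cost=16
16. q=(37,26) nearest=6 d=17 new=(25,13) → blocked by [25,27]×[11,18], reject
17. q=(32,8) nearest=6 d=11 new=(25,8) → add node 8 parent=6 cost=24
18. q=(11,29) nearest=7 d=16 new=(13,17) → blocked by [12,19]×[17,24], reject
19. q=(5,37) nearest=7 d=24 new=(13,17) → blocked by [12,19]×[17,24], reject
20. q=(35,4) nearest=8 d=10 new=(29,4) → add node 9 parent=8 cost=28
21. q=(24,38) nearest=7 d=25 new=(21,17) → add node 10 parent=7 cost=20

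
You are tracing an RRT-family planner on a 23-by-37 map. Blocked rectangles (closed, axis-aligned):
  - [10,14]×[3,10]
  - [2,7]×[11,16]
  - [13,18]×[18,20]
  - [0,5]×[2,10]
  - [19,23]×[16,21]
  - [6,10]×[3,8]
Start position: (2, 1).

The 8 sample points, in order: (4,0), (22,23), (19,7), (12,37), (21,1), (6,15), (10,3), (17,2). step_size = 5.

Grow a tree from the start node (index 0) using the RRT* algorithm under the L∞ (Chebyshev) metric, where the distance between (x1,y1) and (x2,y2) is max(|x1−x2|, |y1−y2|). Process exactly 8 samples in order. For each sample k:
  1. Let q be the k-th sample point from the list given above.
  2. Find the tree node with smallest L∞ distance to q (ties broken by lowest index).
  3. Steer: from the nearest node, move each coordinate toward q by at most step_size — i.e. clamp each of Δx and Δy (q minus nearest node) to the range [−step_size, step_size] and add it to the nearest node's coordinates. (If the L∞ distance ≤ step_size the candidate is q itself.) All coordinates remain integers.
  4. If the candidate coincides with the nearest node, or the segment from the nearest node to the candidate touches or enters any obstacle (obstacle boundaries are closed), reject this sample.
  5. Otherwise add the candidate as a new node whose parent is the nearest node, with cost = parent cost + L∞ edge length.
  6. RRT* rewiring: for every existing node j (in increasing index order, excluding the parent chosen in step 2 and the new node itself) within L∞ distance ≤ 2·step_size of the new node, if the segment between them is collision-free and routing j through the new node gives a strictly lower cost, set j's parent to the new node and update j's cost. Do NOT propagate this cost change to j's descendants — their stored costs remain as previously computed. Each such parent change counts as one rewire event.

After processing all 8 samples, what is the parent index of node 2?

Parent of node 2: 1

1. q=(4,0) nearest=0 d=2 new=(4,0) → add node 1 parent=0 cost=2
2. q=(22,23) nearest=0 d=22 new=(7,6) → blocked by [0,5]×[2,10], reject
3. q=(19,7) nearest=1 d=15 new=(9,5) → blocked by [6,10]×[3,8], reject
4. q=(12,37) nearest=0 d=36 new=(7,6) → blocked by [0,5]×[2,10], reject
5. q=(21,1) nearest=1 d=17 new=(9,1) → add node 2 parent=1 cost=7
6. q=(6,15) nearest=0 d=14 new=(6,6) → blocked by [0,5]×[2,10], reject
7. q=(10,3) nearest=2 d=2 new=(10,3) → blocked by [10,14]×[3,10], reject
8. q=(17,2) nearest=2 d=8 new=(14,2) → add node 3 parent=2 cost=12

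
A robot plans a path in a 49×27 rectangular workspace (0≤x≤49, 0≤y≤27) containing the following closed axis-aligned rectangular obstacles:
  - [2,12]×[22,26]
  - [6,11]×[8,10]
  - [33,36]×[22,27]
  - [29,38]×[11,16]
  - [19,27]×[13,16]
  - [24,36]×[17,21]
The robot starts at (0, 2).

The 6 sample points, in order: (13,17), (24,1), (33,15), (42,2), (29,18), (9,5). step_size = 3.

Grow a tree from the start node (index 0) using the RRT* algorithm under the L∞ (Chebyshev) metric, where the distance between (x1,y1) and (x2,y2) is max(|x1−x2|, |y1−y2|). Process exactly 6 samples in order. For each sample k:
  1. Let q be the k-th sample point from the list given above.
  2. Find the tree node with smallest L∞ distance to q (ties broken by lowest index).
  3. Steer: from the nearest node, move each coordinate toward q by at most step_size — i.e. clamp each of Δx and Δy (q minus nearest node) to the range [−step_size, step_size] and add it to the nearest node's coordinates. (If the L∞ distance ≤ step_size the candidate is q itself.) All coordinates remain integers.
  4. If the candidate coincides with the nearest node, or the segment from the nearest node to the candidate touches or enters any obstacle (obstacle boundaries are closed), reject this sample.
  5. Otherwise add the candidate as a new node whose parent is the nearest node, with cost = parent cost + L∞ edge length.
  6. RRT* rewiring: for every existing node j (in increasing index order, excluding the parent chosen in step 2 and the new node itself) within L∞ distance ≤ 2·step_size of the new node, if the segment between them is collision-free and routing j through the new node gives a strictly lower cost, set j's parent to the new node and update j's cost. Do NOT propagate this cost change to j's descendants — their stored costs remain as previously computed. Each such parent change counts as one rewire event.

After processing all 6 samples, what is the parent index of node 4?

Parent of node 4: 3

1. q=(13,17) nearest=0 d=15 new=(3,5) → add node 1 parent=0 cost=3
2. q=(24,1) nearest=1 d=21 new=(6,2) → add node 2 parent=1 cost=6
3. q=(33,15) nearest=2 d=27 new=(9,5) → add node 3 parent=2 cost=9
4. q=(42,2) nearest=3 d=33 new=(12,2) → add node 4 parent=3 cost=12
5. q=(29,18) nearest=4 d=17 new=(15,5) → add node 5 parent=4 cost=15
6. q=(9,5) nearest=3 d=0 → coincident, reject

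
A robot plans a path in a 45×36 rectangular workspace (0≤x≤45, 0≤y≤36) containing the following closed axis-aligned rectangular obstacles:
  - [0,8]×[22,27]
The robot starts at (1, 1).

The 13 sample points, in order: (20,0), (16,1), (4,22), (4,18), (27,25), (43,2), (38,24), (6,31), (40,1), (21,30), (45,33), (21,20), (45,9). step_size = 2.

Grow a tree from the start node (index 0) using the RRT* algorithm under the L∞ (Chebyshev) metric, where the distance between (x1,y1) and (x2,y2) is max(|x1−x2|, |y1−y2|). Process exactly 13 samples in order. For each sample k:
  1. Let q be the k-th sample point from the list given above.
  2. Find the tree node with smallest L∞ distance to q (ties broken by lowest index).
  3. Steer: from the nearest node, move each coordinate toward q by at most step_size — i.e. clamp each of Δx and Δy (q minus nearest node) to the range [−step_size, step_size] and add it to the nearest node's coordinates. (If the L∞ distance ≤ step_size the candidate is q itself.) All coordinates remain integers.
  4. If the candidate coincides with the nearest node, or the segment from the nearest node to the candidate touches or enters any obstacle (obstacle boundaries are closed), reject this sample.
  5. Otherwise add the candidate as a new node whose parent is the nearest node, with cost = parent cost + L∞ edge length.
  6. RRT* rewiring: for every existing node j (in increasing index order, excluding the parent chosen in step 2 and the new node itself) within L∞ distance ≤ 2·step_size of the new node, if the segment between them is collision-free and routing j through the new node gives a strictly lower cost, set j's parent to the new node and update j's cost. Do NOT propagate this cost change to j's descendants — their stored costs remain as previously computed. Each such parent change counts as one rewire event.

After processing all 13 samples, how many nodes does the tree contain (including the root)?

1. q=(20,0) nearest=0 d=19 new=(3,0) → add node 1 parent=0 cost=2
2. q=(16,1) nearest=1 d=13 new=(5,1) → add node 2 parent=1 cost=4
3. q=(4,22) nearest=0 d=21 new=(3,3) → add node 3 parent=0 cost=2
4. q=(4,18) nearest=3 d=15 new=(4,5) → add node 4 parent=3 cost=4
5. q=(27,25) nearest=4 d=23 new=(6,7) → add node 5 parent=4 cost=6
6. q=(43,2) nearest=5 d=37 new=(8,5) → add node 6 parent=5 cost=8
7. q=(38,24) nearest=6 d=30 new=(10,7) → add node 7 parent=6 cost=10
8. q=(6,31) nearest=5 d=24 new=(6,9) → add node 8 parent=5 cost=8
9. q=(40,1) nearest=7 d=30 new=(12,5) → add node 9 parent=7 cost=12
10. q=(21,30) nearest=8 d=21 new=(8,11) → add node 10 parent=8 cost=10
11. q=(45,33) nearest=9 d=33 new=(14,7) → add node 11 parent=9 cost=14
12. q=(21,20) nearest=7 d=13 new=(12,9) → add node 12 parent=7 cost=12
13. q=(45,9) nearest=11 d=31 new=(16,9) → add node 13 parent=11 cost=16

Node count: 14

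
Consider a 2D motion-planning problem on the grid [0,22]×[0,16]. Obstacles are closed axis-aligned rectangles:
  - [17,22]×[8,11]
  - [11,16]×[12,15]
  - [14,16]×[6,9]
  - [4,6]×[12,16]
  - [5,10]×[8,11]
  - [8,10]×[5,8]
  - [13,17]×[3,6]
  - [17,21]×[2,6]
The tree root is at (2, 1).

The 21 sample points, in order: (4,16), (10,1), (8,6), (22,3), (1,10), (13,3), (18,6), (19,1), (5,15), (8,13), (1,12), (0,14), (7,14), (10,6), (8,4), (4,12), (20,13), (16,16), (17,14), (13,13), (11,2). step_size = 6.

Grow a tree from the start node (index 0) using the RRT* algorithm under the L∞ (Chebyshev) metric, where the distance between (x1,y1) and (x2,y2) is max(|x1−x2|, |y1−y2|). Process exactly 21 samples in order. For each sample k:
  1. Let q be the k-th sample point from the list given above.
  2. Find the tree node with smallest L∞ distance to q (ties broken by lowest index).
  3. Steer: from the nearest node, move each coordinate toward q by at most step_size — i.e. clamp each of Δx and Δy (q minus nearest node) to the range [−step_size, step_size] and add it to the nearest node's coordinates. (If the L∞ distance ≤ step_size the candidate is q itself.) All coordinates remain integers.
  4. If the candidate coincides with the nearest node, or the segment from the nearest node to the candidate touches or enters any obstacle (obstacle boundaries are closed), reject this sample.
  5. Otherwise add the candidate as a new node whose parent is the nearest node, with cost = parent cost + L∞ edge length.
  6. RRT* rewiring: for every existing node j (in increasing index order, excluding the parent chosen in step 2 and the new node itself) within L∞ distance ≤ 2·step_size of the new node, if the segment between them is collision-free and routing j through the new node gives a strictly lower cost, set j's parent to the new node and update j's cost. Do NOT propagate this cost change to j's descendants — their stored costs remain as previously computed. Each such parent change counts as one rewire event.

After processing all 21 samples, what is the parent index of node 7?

Parent of node 7: 2

1. q=(4,16) nearest=0 d=15 new=(4,7) → add node 1 parent=0 cost=6
2. q=(10,1) nearest=1 d=6 new=(10,1) → add node 2 parent=1 cost=12
3. q=(8,6) nearest=1 d=4 new=(8,6) → blocked by [8,10]×[5,8], reject
4. q=(22,3) nearest=2 d=12 new=(16,3) → blocked by [13,17]×[3,6], reject
5. q=(1,10) nearest=1 d=3 new=(1,10) → add node 3 parent=1 cost=9
6. q=(13,3) nearest=2 d=3 new=(13,3) → blocked by [13,17]×[3,6], reject
7. q=(18,6) nearest=2 d=8 new=(16,6) → blocked by [14,16]×[6,9], reject
8. q=(19,1) nearest=2 d=9 new=(16,1) → add node 4 parent=2 cost=18
9. q=(5,15) nearest=3 d=5 new=(5,15) → blocked by [4,6]×[12,16], reject
10. q=(8,13) nearest=1 d=6 new=(8,13) → blocked by [5,10]×[8,11], reject
11. q=(1,12) nearest=3 d=2 new=(1,12) → add node 5 parent=3 cost=11
12. q=(0,14) nearest=5 d=2 new=(0,14) → add node 6 parent=5 cost=13
13. q=(7,14) nearest=3 d=6 new=(7,14) → blocked by [4,6]×[12,16], reject
14. q=(10,6) nearest=2 d=5 new=(10,6) → blocked by [8,10]×[5,8], reject
15. q=(8,4) nearest=2 d=3 new=(8,4) → add node 7 parent=2 cost=15
16. q=(4,12) nearest=3 d=3 new=(4,12) → blocked by [4,6]×[12,16], reject
17. q=(20,13) nearest=2 d=12 new=(16,7) → blocked by [14,16]×[6,9], reject
18. q=(16,16) nearest=1 d=12 new=(10,13) → blocked by [5,10]×[8,11], reject
19. q=(17,14) nearest=7 d=10 new=(14,10) → blocked by [8,10]×[5,8], reject
20. q=(13,13) nearest=1 d=9 new=(10,13) → blocked by [5,10]×[8,11], reject
21. q=(11,2) nearest=2 d=1 new=(11,2) → add node 8 parent=2 cost=13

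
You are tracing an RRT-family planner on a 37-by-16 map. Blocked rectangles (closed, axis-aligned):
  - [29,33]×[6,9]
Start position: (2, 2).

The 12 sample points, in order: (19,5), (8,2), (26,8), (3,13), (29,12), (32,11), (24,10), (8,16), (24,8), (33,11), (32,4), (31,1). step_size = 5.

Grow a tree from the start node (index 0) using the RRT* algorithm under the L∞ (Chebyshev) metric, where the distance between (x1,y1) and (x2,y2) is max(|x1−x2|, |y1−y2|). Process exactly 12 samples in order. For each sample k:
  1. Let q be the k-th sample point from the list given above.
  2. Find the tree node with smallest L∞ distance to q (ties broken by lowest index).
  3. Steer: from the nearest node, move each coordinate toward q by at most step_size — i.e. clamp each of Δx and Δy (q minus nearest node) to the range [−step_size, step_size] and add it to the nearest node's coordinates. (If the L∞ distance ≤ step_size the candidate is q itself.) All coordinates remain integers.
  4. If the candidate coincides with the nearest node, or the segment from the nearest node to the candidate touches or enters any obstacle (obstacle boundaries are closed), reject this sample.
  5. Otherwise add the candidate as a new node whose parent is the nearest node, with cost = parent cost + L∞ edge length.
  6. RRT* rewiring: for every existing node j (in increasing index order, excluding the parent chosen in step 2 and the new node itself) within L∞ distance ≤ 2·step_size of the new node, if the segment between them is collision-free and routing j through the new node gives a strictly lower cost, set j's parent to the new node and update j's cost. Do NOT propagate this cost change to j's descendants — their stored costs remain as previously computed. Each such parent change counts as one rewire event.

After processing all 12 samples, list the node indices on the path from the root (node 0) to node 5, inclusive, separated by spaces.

Path: 0 1 2 3 5

1. q=(19,5) nearest=0 d=17 new=(7,5) → add node 1 parent=0 cost=5
2. q=(8,2) nearest=1 d=3 new=(8,2) → add node 2 parent=1 cost=8
3. q=(26,8) nearest=2 d=18 new=(13,7) → add node 3 parent=2 cost=13
4. q=(3,13) nearest=1 d=8 new=(3,10) → add node 4 parent=1 cost=10
5. q=(29,12) nearest=3 d=16 new=(18,12) → add node 5 parent=3 cost=18
6. q=(32,11) nearest=5 d=14 new=(23,11) → add node 6 parent=5 cost=23
7. q=(24,10) nearest=6 d=1 new=(24,10) → add node 7 parent=6 cost=24
8. q=(8,16) nearest=4 d=6 new=(8,15) → add node 8 parent=4 cost=15
9. q=(24,8) nearest=7 d=2 new=(24,8) → add node 9 parent=7 cost=26
10. q=(33,11) nearest=7 d=9 new=(29,11) → add node 10 parent=7 cost=29
11. q=(32,4) nearest=10 d=7 new=(32,6) → blocked by [29,33]×[6,9], reject
12. q=(31,1) nearest=9 d=7 new=(29,3) → add node 11 parent=9 cost=31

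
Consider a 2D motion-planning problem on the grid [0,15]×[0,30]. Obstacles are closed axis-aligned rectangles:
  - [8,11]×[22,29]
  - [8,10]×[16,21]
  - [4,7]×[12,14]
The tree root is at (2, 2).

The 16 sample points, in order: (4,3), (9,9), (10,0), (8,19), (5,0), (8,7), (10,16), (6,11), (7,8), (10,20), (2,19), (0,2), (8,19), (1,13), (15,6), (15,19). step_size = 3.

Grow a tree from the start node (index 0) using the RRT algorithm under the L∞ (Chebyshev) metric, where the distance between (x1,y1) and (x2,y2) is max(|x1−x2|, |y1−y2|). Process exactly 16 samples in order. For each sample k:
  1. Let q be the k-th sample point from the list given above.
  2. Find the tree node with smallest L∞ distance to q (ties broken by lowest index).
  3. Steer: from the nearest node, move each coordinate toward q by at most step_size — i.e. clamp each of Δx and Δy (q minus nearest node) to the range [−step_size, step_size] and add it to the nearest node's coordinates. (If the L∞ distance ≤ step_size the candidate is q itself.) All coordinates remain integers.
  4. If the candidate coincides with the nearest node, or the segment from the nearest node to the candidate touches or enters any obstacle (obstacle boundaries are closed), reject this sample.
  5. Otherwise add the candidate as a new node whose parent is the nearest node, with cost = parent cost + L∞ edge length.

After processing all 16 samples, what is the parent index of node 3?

1. q=(4,3) nearest=0 d=2 new=(4,3) → add node 1 parent=0 cost=2
2. q=(9,9) nearest=1 d=6 new=(7,6) → add node 2 parent=1 cost=5
3. q=(10,0) nearest=1 d=6 new=(7,0) → add node 3 parent=1 cost=5
4. q=(8,19) nearest=2 d=13 new=(8,9) → add node 4 parent=2 cost=8
5. q=(5,0) nearest=3 d=2 new=(5,0) → add node 5 parent=3 cost=7
6. q=(8,7) nearest=2 d=1 new=(8,7) → add node 6 parent=2 cost=6
7. q=(10,16) nearest=4 d=7 new=(10,12) → add node 7 parent=4 cost=11
8. q=(6,11) nearest=4 d=2 new=(6,11) → add node 8 parent=4 cost=10
9. q=(7,8) nearest=4 d=1 new=(7,8) → add node 9 parent=4 cost=9
10. q=(10,20) nearest=7 d=8 new=(10,15) → add node 10 parent=7 cost=14
11. q=(2,19) nearest=7 d=8 new=(7,15) → add node 11 parent=7 cost=14
12. q=(0,2) nearest=0 d=2 new=(0,2) → add node 12 parent=0 cost=2
13. q=(8,19) nearest=10 d=4 new=(8,18) → blocked by [8,10]×[16,21], reject
14. q=(1,13) nearest=8 d=5 new=(3,13) → blocked by [4,7]×[12,14], reject
15. q=(15,6) nearest=7 d=6 new=(13,9) → add node 13 parent=7 cost=14
16. q=(15,19) nearest=10 d=5 new=(13,18) → add node 14 parent=10 cost=17

Parent of node 3: 1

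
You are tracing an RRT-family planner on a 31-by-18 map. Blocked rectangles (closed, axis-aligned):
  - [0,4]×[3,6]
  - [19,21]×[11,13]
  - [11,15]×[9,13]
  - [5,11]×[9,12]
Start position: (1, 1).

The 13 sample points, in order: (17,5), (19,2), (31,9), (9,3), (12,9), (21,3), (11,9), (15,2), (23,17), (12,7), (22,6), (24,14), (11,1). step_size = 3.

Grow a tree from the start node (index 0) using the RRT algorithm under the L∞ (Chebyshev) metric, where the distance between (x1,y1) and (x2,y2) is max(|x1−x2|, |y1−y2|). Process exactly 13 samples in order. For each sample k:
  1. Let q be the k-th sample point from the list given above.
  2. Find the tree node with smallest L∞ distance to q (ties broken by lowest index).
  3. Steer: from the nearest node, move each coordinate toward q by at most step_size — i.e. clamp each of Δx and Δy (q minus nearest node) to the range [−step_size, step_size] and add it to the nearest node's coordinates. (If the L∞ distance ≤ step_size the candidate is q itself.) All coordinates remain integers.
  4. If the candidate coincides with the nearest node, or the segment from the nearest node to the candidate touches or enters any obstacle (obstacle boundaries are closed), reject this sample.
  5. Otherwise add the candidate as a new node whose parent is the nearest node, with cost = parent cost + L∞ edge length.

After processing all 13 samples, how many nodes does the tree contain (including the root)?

Node count: 11

1. q=(17,5) nearest=0 d=16 new=(4,4) → blocked by [0,4]×[3,6], reject
2. q=(19,2) nearest=0 d=18 new=(4,2) → add node 1 parent=0 cost=3
3. q=(31,9) nearest=1 d=27 new=(7,5) → add node 2 parent=1 cost=6
4. q=(9,3) nearest=2 d=2 new=(9,3) → add node 3 parent=2 cost=8
5. q=(12,9) nearest=2 d=5 new=(10,8) → add node 4 parent=2 cost=9
6. q=(21,3) nearest=4 d=11 new=(13,5) → add node 5 parent=4 cost=12
7. q=(11,9) nearest=4 d=1 new=(11,9) → blocked by [11,15]×[9,13], reject
8. q=(15,2) nearest=5 d=3 new=(15,2) → add node 6 parent=5 cost=15
9. q=(23,17) nearest=5 d=12 new=(16,8) → add node 7 parent=5 cost=15
10. q=(12,7) nearest=4 d=2 new=(12,7) → add node 8 parent=4 cost=11
11. q=(22,6) nearest=7 d=6 new=(19,6) → add node 9 parent=7 cost=18
12. q=(24,14) nearest=7 d=8 new=(19,11) → blocked by [19,21]×[11,13], reject
13. q=(11,1) nearest=3 d=2 new=(11,1) → add node 10 parent=3 cost=10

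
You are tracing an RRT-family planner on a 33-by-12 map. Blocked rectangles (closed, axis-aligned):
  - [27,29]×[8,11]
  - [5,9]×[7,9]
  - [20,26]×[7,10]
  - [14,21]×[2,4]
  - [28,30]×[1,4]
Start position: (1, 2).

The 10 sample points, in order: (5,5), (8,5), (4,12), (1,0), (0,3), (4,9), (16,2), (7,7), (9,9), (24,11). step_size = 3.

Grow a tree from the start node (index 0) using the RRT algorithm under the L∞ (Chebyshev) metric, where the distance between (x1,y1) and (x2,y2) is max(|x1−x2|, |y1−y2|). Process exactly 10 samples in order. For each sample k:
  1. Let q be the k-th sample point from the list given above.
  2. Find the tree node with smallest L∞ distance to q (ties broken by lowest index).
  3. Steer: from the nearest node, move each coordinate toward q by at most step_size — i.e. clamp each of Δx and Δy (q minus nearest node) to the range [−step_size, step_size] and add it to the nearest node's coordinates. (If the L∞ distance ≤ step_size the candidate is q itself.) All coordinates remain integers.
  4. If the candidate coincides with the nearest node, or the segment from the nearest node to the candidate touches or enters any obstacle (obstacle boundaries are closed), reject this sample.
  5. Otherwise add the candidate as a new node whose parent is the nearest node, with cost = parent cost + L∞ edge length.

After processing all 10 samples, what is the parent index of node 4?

Parent of node 4: 0

1. q=(5,5) nearest=0 d=4 new=(4,5) → add node 1 parent=0 cost=3
2. q=(8,5) nearest=1 d=4 new=(7,5) → add node 2 parent=1 cost=6
3. q=(4,12) nearest=1 d=7 new=(4,8) → add node 3 parent=1 cost=6
4. q=(1,0) nearest=0 d=2 new=(1,0) → add node 4 parent=0 cost=2
5. q=(0,3) nearest=0 d=1 new=(0,3) → add node 5 parent=0 cost=1
6. q=(4,9) nearest=3 d=1 new=(4,9) → add node 6 parent=3 cost=7
7. q=(16,2) nearest=2 d=9 new=(10,2) → add node 7 parent=2 cost=9
8. q=(7,7) nearest=2 d=2 new=(7,7) → blocked by [5,9]×[7,9], reject
9. q=(9,9) nearest=2 d=4 new=(9,8) → blocked by [5,9]×[7,9], reject
10. q=(24,11) nearest=7 d=14 new=(13,5) → add node 8 parent=7 cost=12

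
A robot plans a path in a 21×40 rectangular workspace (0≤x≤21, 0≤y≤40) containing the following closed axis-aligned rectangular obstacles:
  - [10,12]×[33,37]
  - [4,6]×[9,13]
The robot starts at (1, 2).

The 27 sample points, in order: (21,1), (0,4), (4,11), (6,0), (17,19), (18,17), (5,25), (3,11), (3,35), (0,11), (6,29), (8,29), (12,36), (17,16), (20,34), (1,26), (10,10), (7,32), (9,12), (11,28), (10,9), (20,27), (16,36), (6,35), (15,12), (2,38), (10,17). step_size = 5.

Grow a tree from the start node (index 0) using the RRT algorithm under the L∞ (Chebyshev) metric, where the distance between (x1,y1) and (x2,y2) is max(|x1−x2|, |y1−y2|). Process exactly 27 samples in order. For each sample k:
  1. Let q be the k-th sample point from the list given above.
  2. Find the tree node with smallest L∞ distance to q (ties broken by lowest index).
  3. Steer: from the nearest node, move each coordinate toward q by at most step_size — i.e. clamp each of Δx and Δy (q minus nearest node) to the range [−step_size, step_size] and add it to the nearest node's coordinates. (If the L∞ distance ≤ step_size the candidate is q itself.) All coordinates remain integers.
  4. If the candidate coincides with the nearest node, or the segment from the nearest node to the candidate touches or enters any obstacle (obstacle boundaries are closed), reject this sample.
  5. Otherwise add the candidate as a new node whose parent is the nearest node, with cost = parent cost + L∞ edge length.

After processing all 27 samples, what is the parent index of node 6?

Parent of node 6: 5

1. q=(21,1) nearest=0 d=20 new=(6,1) → add node 1 parent=0 cost=5
2. q=(0,4) nearest=0 d=2 new=(0,4) → add node 2 parent=0 cost=2
3. q=(4,11) nearest=2 d=7 new=(4,9) → blocked by [4,6]×[9,13], reject
4. q=(6,0) nearest=1 d=1 new=(6,0) → add node 3 parent=1 cost=6
5. q=(17,19) nearest=0 d=17 new=(6,7) → add node 4 parent=0 cost=5
6. q=(18,17) nearest=4 d=12 new=(11,12) → add node 5 parent=4 cost=10
7. q=(5,25) nearest=5 d=13 new=(6,17) → add node 6 parent=5 cost=15
8. q=(3,11) nearest=4 d=4 new=(3,11) → blocked by [4,6]×[9,13], reject
9. q=(3,35) nearest=6 d=18 new=(3,22) → add node 7 parent=6 cost=20
10. q=(0,11) nearest=4 d=6 new=(1,11) → add node 8 parent=4 cost=10
11. q=(6,29) nearest=7 d=7 new=(6,27) → add node 9 parent=7 cost=25
12. q=(8,29) nearest=9 d=2 new=(8,29) → add node 10 parent=9 cost=27
13. q=(12,36) nearest=10 d=7 new=(12,34) → blocked by [10,12]×[33,37], reject
14. q=(17,16) nearest=5 d=6 new=(16,16) → add node 11 parent=5 cost=15
15. q=(20,34) nearest=10 d=12 new=(13,34) → blocked by [10,12]×[33,37], reject
16. q=(1,26) nearest=7 d=4 new=(1,26) → add node 12 parent=7 cost=24
17. q=(10,10) nearest=5 d=2 new=(10,10) → add node 13 parent=5 cost=12
18. q=(7,32) nearest=10 d=3 new=(7,32) → add node 14 parent=10 cost=30
19. q=(9,12) nearest=5 d=2 new=(9,12) → add node 15 parent=5 cost=12
20. q=(11,28) nearest=10 d=3 new=(11,28) → add node 16 parent=10 cost=30
21. q=(10,9) nearest=13 d=1 new=(10,9) → add node 17 parent=13 cost=13
22. q=(20,27) nearest=16 d=9 new=(16,27) → add node 18 parent=16 cost=35
23. q=(16,36) nearest=10 d=8 new=(13,34) → blocked by [10,12]×[33,37], reject
24. q=(6,35) nearest=14 d=3 new=(6,35) → add node 19 parent=14 cost=33
25. q=(15,12) nearest=5 d=4 new=(15,12) → add node 20 parent=5 cost=14
26. q=(2,38) nearest=19 d=4 new=(2,38) → add node 21 parent=19 cost=37
27. q=(10,17) nearest=6 d=4 new=(10,17) → add node 22 parent=6 cost=19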